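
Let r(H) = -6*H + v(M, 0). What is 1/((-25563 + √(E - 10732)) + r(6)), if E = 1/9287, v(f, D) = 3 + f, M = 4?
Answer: -237672904/6082624627251 - I*√925617486821/6082624627251 ≈ -3.9074e-5 - 1.5817e-7*I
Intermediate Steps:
E = 1/9287 ≈ 0.00010768
r(H) = 7 - 6*H (r(H) = -6*H + (3 + 4) = -6*H + 7 = 7 - 6*H)
1/((-25563 + √(E - 10732)) + r(6)) = 1/((-25563 + √(1/9287 - 10732)) + (7 - 6*6)) = 1/((-25563 + √(-99668083/9287)) + (7 - 36)) = 1/((-25563 + I*√925617486821/9287) - 29) = 1/(-25592 + I*√925617486821/9287)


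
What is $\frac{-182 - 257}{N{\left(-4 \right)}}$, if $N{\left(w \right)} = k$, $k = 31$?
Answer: $- \frac{439}{31} \approx -14.161$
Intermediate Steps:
$N{\left(w \right)} = 31$
$\frac{-182 - 257}{N{\left(-4 \right)}} = \frac{-182 - 257}{31} = \left(-439\right) \frac{1}{31} = - \frac{439}{31}$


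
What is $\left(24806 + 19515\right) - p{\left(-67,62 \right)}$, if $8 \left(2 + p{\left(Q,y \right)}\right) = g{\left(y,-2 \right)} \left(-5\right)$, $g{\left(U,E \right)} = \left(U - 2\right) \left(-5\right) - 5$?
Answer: $\frac{353059}{8} \approx 44132.0$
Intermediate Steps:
$g{\left(U,E \right)} = 5 - 5 U$ ($g{\left(U,E \right)} = \left(-2 + U\right) \left(-5\right) - 5 = \left(10 - 5 U\right) - 5 = 5 - 5 U$)
$p{\left(Q,y \right)} = - \frac{41}{8} + \frac{25 y}{8}$ ($p{\left(Q,y \right)} = -2 + \frac{\left(5 - 5 y\right) \left(-5\right)}{8} = -2 + \frac{-25 + 25 y}{8} = -2 + \left(- \frac{25}{8} + \frac{25 y}{8}\right) = - \frac{41}{8} + \frac{25 y}{8}$)
$\left(24806 + 19515\right) - p{\left(-67,62 \right)} = \left(24806 + 19515\right) - \left(- \frac{41}{8} + \frac{25}{8} \cdot 62\right) = 44321 - \left(- \frac{41}{8} + \frac{775}{4}\right) = 44321 - \frac{1509}{8} = \frac{353059}{8}$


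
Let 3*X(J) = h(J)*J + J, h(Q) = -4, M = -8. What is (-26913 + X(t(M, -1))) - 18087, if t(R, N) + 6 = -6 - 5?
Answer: -44983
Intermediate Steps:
t(R, N) = -17 (t(R, N) = -6 + (-6 - 5) = -6 - 11 = -17)
X(J) = -J (X(J) = (-4*J + J)/3 = (-3*J)/3 = -J)
(-26913 + X(t(M, -1))) - 18087 = (-26913 - 1*(-17)) - 18087 = (-26913 + 17) - 18087 = -26896 - 18087 = -44983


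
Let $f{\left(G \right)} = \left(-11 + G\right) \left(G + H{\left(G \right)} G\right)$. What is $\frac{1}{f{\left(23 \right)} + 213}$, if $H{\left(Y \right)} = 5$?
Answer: $\frac{1}{1869} \approx 0.00053505$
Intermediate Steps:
$f{\left(G \right)} = 6 G \left(-11 + G\right)$ ($f{\left(G \right)} = \left(-11 + G\right) \left(G + 5 G\right) = \left(-11 + G\right) 6 G = 6 G \left(-11 + G\right)$)
$\frac{1}{f{\left(23 \right)} + 213} = \frac{1}{6 \cdot 23 \left(-11 + 23\right) + 213} = \frac{1}{6 \cdot 23 \cdot 12 + 213} = \frac{1}{1656 + 213} = \frac{1}{1869}$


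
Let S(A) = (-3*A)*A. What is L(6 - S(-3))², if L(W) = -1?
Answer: 1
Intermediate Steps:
S(A) = -3*A²
L(6 - S(-3))² = (-1)² = 1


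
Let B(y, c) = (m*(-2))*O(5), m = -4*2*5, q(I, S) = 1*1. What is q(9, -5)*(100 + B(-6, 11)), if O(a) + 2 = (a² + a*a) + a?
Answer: 4340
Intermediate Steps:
q(I, S) = 1
O(a) = -2 + a + 2*a² (O(a) = -2 + ((a² + a*a) + a) = -2 + ((a² + a²) + a) = -2 + (2*a² + a) = -2 + (a + 2*a²) = -2 + a + 2*a²)
m = -40 (m = -8*5 = -40)
B(y, c) = 4240 (B(y, c) = (-40*(-2))*(-2 + 5 + 2*5²) = 80*(-2 + 5 + 2*25) = 80*(-2 + 5 + 50) = 80*53 = 4240)
q(9, -5)*(100 + B(-6, 11)) = 1*(100 + 4240) = 1*4340 = 4340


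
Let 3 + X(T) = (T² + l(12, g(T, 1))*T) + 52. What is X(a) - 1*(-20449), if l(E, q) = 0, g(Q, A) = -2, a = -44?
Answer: 22434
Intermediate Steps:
X(T) = 49 + T² (X(T) = -3 + ((T² + 0*T) + 52) = -3 + ((T² + 0) + 52) = -3 + (T² + 52) = -3 + (52 + T²) = 49 + T²)
X(a) - 1*(-20449) = (49 + (-44)²) - 1*(-20449) = (49 + 1936) + 20449 = 1985 + 20449 = 22434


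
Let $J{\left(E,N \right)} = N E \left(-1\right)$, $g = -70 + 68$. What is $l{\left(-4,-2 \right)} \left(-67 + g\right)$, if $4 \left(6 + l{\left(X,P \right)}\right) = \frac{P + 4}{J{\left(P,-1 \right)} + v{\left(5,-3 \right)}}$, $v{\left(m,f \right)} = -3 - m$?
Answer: $\frac{8349}{20} \approx 417.45$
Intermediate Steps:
$g = -2$
$J{\left(E,N \right)} = - E N$ ($J{\left(E,N \right)} = E N \left(-1\right) = - E N$)
$l{\left(X,P \right)} = -6 + \frac{4 + P}{4 \left(-8 + P\right)}$ ($l{\left(X,P \right)} = -6 + \frac{\left(P + 4\right) \frac{1}{\left(-1\right) P \left(-1\right) - 8}}{4} = -6 + \frac{\left(4 + P\right) \frac{1}{P - 8}}{4} = -6 + \frac{\left(4 + P\right) \frac{1}{-8 + P}}{4} = -6 + \frac{\frac{1}{-8 + P} \left(4 + P\right)}{4} = -6 + \frac{4 + P}{4 \left(-8 + P\right)}$)
$l{\left(-4,-2 \right)} \left(-67 + g\right) = \frac{-196 + 23 \left(-2\right)}{4 \left(8 - -2\right)} \left(-67 - 2\right) = \frac{-196 - 46}{4 \left(8 + 2\right)} \left(-69\right) = \frac{1}{4} \cdot \frac{1}{10} \left(-242\right) \left(-69\right) = \left(- \frac{121}{20}\right) \left(-69\right) = \frac{8349}{20}$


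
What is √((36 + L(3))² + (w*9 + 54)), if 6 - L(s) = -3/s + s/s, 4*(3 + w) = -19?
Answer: 3*√777/2 ≈ 41.812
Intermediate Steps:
w = -31/4 (w = -3 + (¼)*(-19) = -3 - 19/4 = -31/4 ≈ -7.7500)
L(s) = 5 + 3/s (L(s) = 6 - (-3/s + s/s) = 6 - (-3/s + 1) = 6 - (1 - 3/s) = 6 + (-1 + 3/s) = 5 + 3/s)
√((36 + L(3))² + (w*9 + 54)) = √((36 + (5 + 3/3))² + (-31/4*9 + 54)) = √((36 + (5 + 3*(⅓)))² + (-279/4 + 54)) = √((36 + (5 + 1))² - 63/4) = √((36 + 6)² - 63/4) = √(42² - 63/4) = √(1764 - 63/4) = √(6993/4) = 3*√777/2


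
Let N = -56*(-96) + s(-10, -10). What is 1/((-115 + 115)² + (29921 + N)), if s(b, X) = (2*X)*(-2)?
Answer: 1/35337 ≈ 2.8299e-5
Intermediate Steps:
s(b, X) = -4*X
N = 5416 (N = -56*(-96) - 4*(-10) = 5376 + 40 = 5416)
1/((-115 + 115)² + (29921 + N)) = 1/((-115 + 115)² + (29921 + 5416)) = 1/(0² + 35337) = 1/(0 + 35337) = 1/35337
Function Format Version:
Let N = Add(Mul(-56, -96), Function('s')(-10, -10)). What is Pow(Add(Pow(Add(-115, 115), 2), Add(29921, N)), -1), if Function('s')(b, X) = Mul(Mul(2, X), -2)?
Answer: Rational(1, 35337) ≈ 2.8299e-5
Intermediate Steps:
Function('s')(b, X) = Mul(-4, X)
N = 5416 (N = Add(Mul(-56, -96), Mul(-4, -10)) = Add(5376, 40) = 5416)
Pow(Add(Pow(Add(-115, 115), 2), Add(29921, N)), -1) = Pow(Add(Pow(Add(-115, 115), 2), Add(29921, 5416)), -1) = Pow(Add(Pow(0, 2), 35337), -1) = Pow(Add(0, 35337), -1) = Pow(35337, -1) = Rational(1, 35337)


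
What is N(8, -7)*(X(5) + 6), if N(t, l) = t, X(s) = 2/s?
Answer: 256/5 ≈ 51.200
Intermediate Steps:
N(8, -7)*(X(5) + 6) = 8*(2/5 + 6) = 8*(2*(⅕) + 6) = 8*(⅖ + 6) = 8*(32/5) = 256/5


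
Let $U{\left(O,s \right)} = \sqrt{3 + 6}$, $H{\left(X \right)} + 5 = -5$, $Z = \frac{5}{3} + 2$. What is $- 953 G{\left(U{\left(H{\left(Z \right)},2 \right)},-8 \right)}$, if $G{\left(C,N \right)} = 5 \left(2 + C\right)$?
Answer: $-23825$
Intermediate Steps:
$Z = \frac{11}{3}$ ($Z = 5 \cdot \frac{1}{3} + 2 = \frac{5}{3} + 2 = \frac{11}{3} \approx 3.6667$)
$H{\left(X \right)} = -10$ ($H{\left(X \right)} = -5 - 5 = -10$)
$U{\left(O,s \right)} = 3$ ($U{\left(O,s \right)} = \sqrt{9} = 3$)
$G{\left(C,N \right)} = 10 + 5 C$
$- 953 G{\left(U{\left(H{\left(Z \right)},2 \right)},-8 \right)} = - 953 \left(10 + 5 \cdot 3\right) = - 953 \left(10 + 15\right) = \left(-953\right) 25 = -23825$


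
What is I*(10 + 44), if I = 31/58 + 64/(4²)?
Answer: 7101/29 ≈ 244.86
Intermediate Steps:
I = 263/58 (I = 31*(1/58) + 64/16 = 31/58 + 64*(1/16) = 31/58 + 4 = 263/58 ≈ 4.5345)
I*(10 + 44) = 263*(10 + 44)/58 = (263/58)*54 = 7101/29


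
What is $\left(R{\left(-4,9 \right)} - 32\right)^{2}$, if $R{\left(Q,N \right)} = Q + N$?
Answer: $729$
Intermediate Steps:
$R{\left(Q,N \right)} = N + Q$
$\left(R{\left(-4,9 \right)} - 32\right)^{2} = \left(\left(9 - 4\right) - 32\right)^{2} = \left(5 - 32\right)^{2} = \left(-27\right)^{2} = 729$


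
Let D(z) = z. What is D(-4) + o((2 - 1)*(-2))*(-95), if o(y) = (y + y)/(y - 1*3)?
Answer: -80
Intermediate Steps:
o(y) = 2*y/(-3 + y) (o(y) = (2*y)/(y - 3) = (2*y)/(-3 + y) = 2*y/(-3 + y))
D(-4) + o((2 - 1)*(-2))*(-95) = -4 + (2*((2 - 1)*(-2))/(-3 + (2 - 1)*(-2)))*(-95) = -4 + (2*(1*(-2))/(-3 + 1*(-2)))*(-95) = -4 + (2*(-2)/(-3 - 2))*(-95) = -4 + (2*(-2)/(-5))*(-95) = -4 + (2*(-2)*(-⅕))*(-95) = -4 + (⅘)*(-95) = -4 - 76 = -80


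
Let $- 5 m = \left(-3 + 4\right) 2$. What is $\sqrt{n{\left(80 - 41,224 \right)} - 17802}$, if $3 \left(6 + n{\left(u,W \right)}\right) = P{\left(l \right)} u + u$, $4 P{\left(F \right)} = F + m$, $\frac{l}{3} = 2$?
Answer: $\frac{6 i \sqrt{12345}}{5} \approx 133.33 i$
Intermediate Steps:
$l = 6$ ($l = 3 \cdot 2 = 6$)
$m = - \frac{2}{5}$ ($m = - \frac{\left(-3 + 4\right) 2}{5} = - \frac{1 \cdot 2}{5} = \left(- \frac{1}{5}\right) 2 = - \frac{2}{5} \approx -0.4$)
$P{\left(F \right)} = - \frac{1}{10} + \frac{F}{4}$ ($P{\left(F \right)} = \frac{F - \frac{2}{5}}{4} = \frac{- \frac{2}{5} + F}{4} = - \frac{1}{10} + \frac{F}{4}$)
$n{\left(u,W \right)} = -6 + \frac{4 u}{5}$ ($n{\left(u,W \right)} = -6 + \frac{\left(- \frac{1}{10} + \frac{1}{4} \cdot 6\right) u + u}{3} = -6 + \frac{\left(- \frac{1}{10} + \frac{3}{2}\right) u + u}{3} = -6 + \frac{\frac{7 u}{5} + u}{3} = -6 + \frac{\frac{12}{5} u}{3} = -6 + \frac{4 u}{5}$)
$\sqrt{n{\left(80 - 41,224 \right)} - 17802} = \sqrt{\left(-6 + \frac{4 \left(80 - 41\right)}{5}\right) - 17802} = \sqrt{\left(-6 + \frac{4}{5} \cdot 39\right) - 17802} = \sqrt{\left(-6 + \frac{156}{5}\right) - 17802} = \sqrt{\frac{126}{5} - 17802} = \sqrt{- \frac{88884}{5}} = \frac{6 i \sqrt{12345}}{5}$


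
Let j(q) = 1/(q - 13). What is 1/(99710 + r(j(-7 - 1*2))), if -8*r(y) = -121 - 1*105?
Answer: 4/398953 ≈ 1.0026e-5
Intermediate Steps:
j(q) = 1/(-13 + q)
r(y) = 113/4 (r(y) = -(-121 - 1*105)/8 = -(-121 - 105)/8 = -⅛*(-226) = 113/4)
1/(99710 + r(j(-7 - 1*2))) = 1/(99710 + 113/4) = 1/(398953/4) = 4/398953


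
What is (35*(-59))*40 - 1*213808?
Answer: -296408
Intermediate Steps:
(35*(-59))*40 - 1*213808 = -2065*40 - 213808 = -82600 - 213808 = -296408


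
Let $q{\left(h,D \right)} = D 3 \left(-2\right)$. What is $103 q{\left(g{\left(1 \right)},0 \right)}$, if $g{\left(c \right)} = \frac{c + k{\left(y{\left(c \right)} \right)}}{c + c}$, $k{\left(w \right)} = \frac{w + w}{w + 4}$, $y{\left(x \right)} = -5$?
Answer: $0$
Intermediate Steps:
$k{\left(w \right)} = \frac{2 w}{4 + w}$
$g{\left(c \right)} = \frac{10 + c}{2 c}$ ($g{\left(c \right)} = \frac{c + 2 \left(-5\right) \frac{1}{4 - 5}}{c + c} = \frac{c + 2 \left(-5\right) \frac{1}{-1}}{2 c} = \left(c + 2 \left(-5\right) \left(-1\right)\right) \frac{1}{2 c} = \left(c + 10\right) \frac{1}{2 c} = \left(10 + c\right) \frac{1}{2 c} = \frac{10 + c}{2 c}$)
$q{\left(h,D \right)} = - 6 D$ ($q{\left(h,D \right)} = 3 D \left(-2\right) = - 6 D$)
$103 q{\left(g{\left(1 \right)},0 \right)} = 103 \left(\left(-6\right) 0\right) = 103 \cdot 0 = 0$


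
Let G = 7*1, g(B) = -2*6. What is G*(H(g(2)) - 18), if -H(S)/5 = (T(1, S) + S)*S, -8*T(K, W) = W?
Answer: -4536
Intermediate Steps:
T(K, W) = -W/8
g(B) = -12
G = 7
H(S) = -35*S²/8 (H(S) = -5*(-S/8 + S)*S = -5*7*S/8*S = -35*S²/8)
G*(H(g(2)) - 18) = 7*(-35/8*(-12)² - 18) = 7*(-35/8*144 - 18) = 7*(-630 - 18) = 7*(-648) = -4536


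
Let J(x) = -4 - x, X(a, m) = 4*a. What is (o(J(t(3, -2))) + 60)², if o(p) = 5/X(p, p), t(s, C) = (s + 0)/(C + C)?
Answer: 600625/169 ≈ 3554.0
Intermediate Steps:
t(s, C) = s/(2*C) (t(s, C) = s/((2*C)) = s*(1/(2*C)) = s/(2*C))
o(p) = 5/(4*p) (o(p) = 5/((4*p)) = 5*(1/(4*p)) = 5/(4*p))
(o(J(t(3, -2))) + 60)² = (5/(4*(-4 - 3/(2*(-2)))) + 60)² = (5/(4*(-4 - 3*(-1)/(2*2))) + 60)² = (5/(4*(-4 - 1*(-¾))) + 60)² = (5/(4*(-4 + ¾)) + 60)² = (5/(4*(-13/4)) + 60)² = ((5/4)*(-4/13) + 60)² = (-5/13 + 60)² = (775/13)² = 600625/169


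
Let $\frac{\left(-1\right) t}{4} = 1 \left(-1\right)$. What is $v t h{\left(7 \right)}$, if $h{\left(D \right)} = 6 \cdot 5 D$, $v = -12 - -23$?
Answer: $9240$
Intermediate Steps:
$v = 11$ ($v = -12 + 23 = 11$)
$h{\left(D \right)} = 30 D$
$t = 4$ ($t = - 4 \cdot 1 \left(-1\right) = \left(-4\right) \left(-1\right) = 4$)
$v t h{\left(7 \right)} = 11 \cdot 4 \cdot 30 \cdot 7 = 44 \cdot 210 = 9240$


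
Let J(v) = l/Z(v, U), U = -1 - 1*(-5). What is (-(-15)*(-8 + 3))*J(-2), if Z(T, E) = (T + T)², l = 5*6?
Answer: -1125/8 ≈ -140.63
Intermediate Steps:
U = 4 (U = -1 + 5 = 4)
l = 30
Z(T, E) = 4*T² (Z(T, E) = (2*T)² = 4*T²)
J(v) = 15/(2*v²) (J(v) = 30/((4*v²)) = 30*(1/(4*v²)) = 15/(2*v²))
(-(-15)*(-8 + 3))*J(-2) = (-(-15)*(-8 + 3))*((15/2)/(-2)²) = (-(-15)*(-5))*((15/2)*(¼)) = -15*5*(15/8) = -75*15/8 = -1125/8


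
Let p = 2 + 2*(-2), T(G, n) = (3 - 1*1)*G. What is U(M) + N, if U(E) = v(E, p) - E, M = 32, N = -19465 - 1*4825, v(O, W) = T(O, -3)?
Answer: -24258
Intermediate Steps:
T(G, n) = 2*G (T(G, n) = (3 - 1)*G = 2*G)
p = -2 (p = 2 - 4 = -2)
v(O, W) = 2*O
N = -24290 (N = -19465 - 4825 = -24290)
U(E) = E (U(E) = 2*E - E = E)
U(M) + N = 32 - 24290 = -24258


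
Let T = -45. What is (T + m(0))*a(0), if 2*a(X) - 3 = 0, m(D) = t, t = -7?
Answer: -78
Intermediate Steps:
m(D) = -7
a(X) = 3/2 (a(X) = 3/2 + (½)*0 = 3/2 + 0 = 3/2)
(T + m(0))*a(0) = (-45 - 7)*(3/2) = -52*3/2 = -78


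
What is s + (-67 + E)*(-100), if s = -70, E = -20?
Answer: 8630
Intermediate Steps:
s + (-67 + E)*(-100) = -70 + (-67 - 20)*(-100) = -70 - 87*(-100) = -70 + 8700 = 8630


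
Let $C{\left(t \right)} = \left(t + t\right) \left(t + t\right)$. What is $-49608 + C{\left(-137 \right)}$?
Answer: $25468$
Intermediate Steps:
$C{\left(t \right)} = 4 t^{2}$ ($C{\left(t \right)} = 2 t 2 t = 4 t^{2}$)
$-49608 + C{\left(-137 \right)} = -49608 + 4 \left(-137\right)^{2} = -49608 + 4 \cdot 18769 = -49608 + 75076 = 25468$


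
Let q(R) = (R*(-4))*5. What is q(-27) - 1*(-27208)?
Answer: 27748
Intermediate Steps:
q(R) = -20*R (q(R) = -4*R*5 = -20*R)
q(-27) - 1*(-27208) = -20*(-27) - 1*(-27208) = 540 + 27208 = 27748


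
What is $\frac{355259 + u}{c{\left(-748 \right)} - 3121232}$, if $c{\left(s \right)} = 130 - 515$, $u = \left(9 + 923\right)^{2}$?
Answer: $- \frac{407961}{1040539} \approx -0.39207$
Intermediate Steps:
$u = 868624$ ($u = 932^{2} = 868624$)
$c{\left(s \right)} = -385$ ($c{\left(s \right)} = 130 - 515 = -385$)
$\frac{355259 + u}{c{\left(-748 \right)} - 3121232} = \frac{355259 + 868624}{-385 - 3121232} = \frac{1223883}{-3121617} = 1223883 \left(- \frac{1}{3121617}\right) = - \frac{407961}{1040539}$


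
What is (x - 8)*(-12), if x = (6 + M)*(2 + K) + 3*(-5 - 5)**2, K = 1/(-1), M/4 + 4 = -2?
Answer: -3288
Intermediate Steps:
M = -24 (M = -16 + 4*(-2) = -16 - 8 = -24)
K = -1 (K = 1*(-1) = -1)
x = 282 (x = (6 - 24)*(2 - 1) + 3*(-5 - 5)**2 = -18*1 + 3*(-10)**2 = -18 + 3*100 = -18 + 300 = 282)
(x - 8)*(-12) = (282 - 8)*(-12) = 274*(-12) = -3288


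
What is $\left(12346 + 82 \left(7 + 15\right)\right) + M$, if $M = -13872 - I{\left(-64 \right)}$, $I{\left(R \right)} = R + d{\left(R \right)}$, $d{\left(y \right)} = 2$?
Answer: $340$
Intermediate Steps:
$I{\left(R \right)} = 2 + R$ ($I{\left(R \right)} = R + 2 = 2 + R$)
$M = -13810$ ($M = -13872 - \left(2 - 64\right) = -13872 - -62 = -13872 + 62 = -13810$)
$\left(12346 + 82 \left(7 + 15\right)\right) + M = \left(12346 + 82 \left(7 + 15\right)\right) - 13810 = \left(12346 + 82 \cdot 22\right) - 13810 = \left(12346 + 1804\right) - 13810 = 14150 - 13810 = 340$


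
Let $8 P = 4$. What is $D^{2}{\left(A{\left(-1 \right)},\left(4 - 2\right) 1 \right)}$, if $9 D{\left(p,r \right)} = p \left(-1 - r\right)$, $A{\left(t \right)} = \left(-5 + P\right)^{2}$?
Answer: $\frac{729}{16} \approx 45.563$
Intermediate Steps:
$P = \frac{1}{2}$ ($P = \frac{1}{8} \cdot 4 = \frac{1}{2} \approx 0.5$)
$A{\left(t \right)} = \frac{81}{4}$ ($A{\left(t \right)} = \left(-5 + \frac{1}{2}\right)^{2} = \left(- \frac{9}{2}\right)^{2} = \frac{81}{4}$)
$D{\left(p,r \right)} = \frac{p \left(-1 - r\right)}{9}$
$D^{2}{\left(A{\left(-1 \right)},\left(4 - 2\right) 1 \right)} = \left(\left(- \frac{1}{9}\right) \frac{81}{4} \left(1 + \left(4 - 2\right) 1\right)\right)^{2} = \left(\left(- \frac{1}{9}\right) \frac{81}{4} \left(1 + 2 \cdot 1\right)\right)^{2} = \left(\left(- \frac{1}{9}\right) \frac{81}{4} \left(1 + 2\right)\right)^{2} = \left(\left(- \frac{1}{9}\right) \frac{81}{4} \cdot 3\right)^{2} = \left(- \frac{27}{4}\right)^{2} = \frac{729}{16}$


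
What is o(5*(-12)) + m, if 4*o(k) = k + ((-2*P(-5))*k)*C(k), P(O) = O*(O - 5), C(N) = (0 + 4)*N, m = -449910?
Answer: -809925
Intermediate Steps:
C(N) = 4*N
P(O) = O*(-5 + O)
o(k) = -100*k**2 + k/4 (o(k) = (k + ((-(-10)*(-5 - 5))*k)*(4*k))/4 = (k + ((-(-10)*(-10))*k)*(4*k))/4 = (k + ((-2*50)*k)*(4*k))/4 = (k + (-100*k)*(4*k))/4 = (k - 400*k**2)/4 = -100*k**2 + k/4)
o(5*(-12)) + m = (5*(-12))*(1 - 2000*(-12))/4 - 449910 = (1/4)*(-60)*(1 - 400*(-60)) - 449910 = (1/4)*(-60)*(1 + 24000) - 449910 = (1/4)*(-60)*24001 - 449910 = -360015 - 449910 = -809925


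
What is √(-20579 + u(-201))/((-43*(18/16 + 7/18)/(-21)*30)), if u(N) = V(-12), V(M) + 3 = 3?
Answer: 252*I*√20579/23435 ≈ 1.5426*I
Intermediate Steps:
V(M) = 0 (V(M) = -3 + 3 = 0)
u(N) = 0
√(-20579 + u(-201))/((-43*(18/16 + 7/18)/(-21)*30)) = √(-20579 + 0)/((-43*(18/16 + 7/18)/(-21)*30)) = √(-20579)/((-43*(18*(1/16) + 7*(1/18))*(-1)/21*30)) = (I*√20579)/((-43*(9/8 + 7/18)*(-1)/21*30)) = (I*√20579)/((-4687*(-1)/(72*21)*30)) = (I*√20579)/((-43*(-109/1512)*30)) = (I*√20579)/(((4687/1512)*30)) = (I*√20579)/(23435/252) = (I*√20579)*(252/23435) = 252*I*√20579/23435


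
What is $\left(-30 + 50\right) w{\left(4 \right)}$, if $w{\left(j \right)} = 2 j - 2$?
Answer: $120$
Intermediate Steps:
$w{\left(j \right)} = -2 + 2 j$
$\left(-30 + 50\right) w{\left(4 \right)} = \left(-30 + 50\right) \left(-2 + 2 \cdot 4\right) = 20 \left(-2 + 8\right) = 20 \cdot 6 = 120$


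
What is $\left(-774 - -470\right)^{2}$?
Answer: $92416$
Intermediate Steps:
$\left(-774 - -470\right)^{2} = \left(-774 + \left(-52 + 522\right)\right)^{2} = \left(-774 + 470\right)^{2} = \left(-304\right)^{2} = 92416$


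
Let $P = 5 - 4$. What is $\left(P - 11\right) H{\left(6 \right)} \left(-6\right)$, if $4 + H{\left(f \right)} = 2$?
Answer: $-120$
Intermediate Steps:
$H{\left(f \right)} = -2$ ($H{\left(f \right)} = -4 + 2 = -2$)
$P = 1$ ($P = 5 - 4 = 1$)
$\left(P - 11\right) H{\left(6 \right)} \left(-6\right) = \left(1 - 11\right) \left(-2\right) \left(-6\right) = \left(-10\right) \left(-2\right) \left(-6\right) = 20 \left(-6\right) = -120$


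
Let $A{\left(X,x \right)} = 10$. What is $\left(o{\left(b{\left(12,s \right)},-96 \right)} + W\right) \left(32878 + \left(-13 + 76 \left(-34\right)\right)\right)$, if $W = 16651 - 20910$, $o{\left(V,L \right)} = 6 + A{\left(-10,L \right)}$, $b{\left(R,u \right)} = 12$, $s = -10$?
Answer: $-128482283$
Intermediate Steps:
$o{\left(V,L \right)} = 16$ ($o{\left(V,L \right)} = 6 + 10 = 16$)
$W = -4259$
$\left(o{\left(b{\left(12,s \right)},-96 \right)} + W\right) \left(32878 + \left(-13 + 76 \left(-34\right)\right)\right) = \left(16 - 4259\right) \left(32878 + \left(-13 + 76 \left(-34\right)\right)\right) = - 4243 \left(32878 - 2597\right) = \left(-4243\right) 30281 = -128482283$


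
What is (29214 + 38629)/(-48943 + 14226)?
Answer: -67843/34717 ≈ -1.9542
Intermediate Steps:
(29214 + 38629)/(-48943 + 14226) = 67843/(-34717) = 67843*(-1/34717) = -67843/34717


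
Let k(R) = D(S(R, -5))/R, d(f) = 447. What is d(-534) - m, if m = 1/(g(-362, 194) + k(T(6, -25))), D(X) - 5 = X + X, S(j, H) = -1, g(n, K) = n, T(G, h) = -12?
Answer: 647707/1449 ≈ 447.00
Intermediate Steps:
D(X) = 5 + 2*X (D(X) = 5 + (X + X) = 5 + 2*X)
k(R) = 3/R (k(R) = (5 + 2*(-1))/R = (5 - 2)/R = 3/R)
m = -4/1449 (m = 1/(-362 + 3/(-12)) = 1/(-362 + 3*(-1/12)) = 1/(-362 - 1/4) = 1/(-1449/4) = -4/1449 ≈ -0.0027605)
d(-534) - m = 447 - 1*(-4/1449) = 447 + 4/1449 = 647707/1449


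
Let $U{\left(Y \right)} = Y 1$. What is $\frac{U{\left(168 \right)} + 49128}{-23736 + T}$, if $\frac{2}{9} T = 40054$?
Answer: $\frac{1264}{4013} \approx 0.31498$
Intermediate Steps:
$T = 180243$ ($T = \frac{9}{2} \cdot 40054 = 180243$)
$U{\left(Y \right)} = Y$
$\frac{U{\left(168 \right)} + 49128}{-23736 + T} = \frac{168 + 49128}{-23736 + 180243} = \frac{49296}{156507} = 49296 \cdot \frac{1}{156507} = \frac{1264}{4013}$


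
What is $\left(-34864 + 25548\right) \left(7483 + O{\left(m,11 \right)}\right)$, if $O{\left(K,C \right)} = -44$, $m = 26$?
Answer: $-69301724$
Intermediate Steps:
$\left(-34864 + 25548\right) \left(7483 + O{\left(m,11 \right)}\right) = \left(-34864 + 25548\right) \left(7483 - 44\right) = \left(-9316\right) 7439 = -69301724$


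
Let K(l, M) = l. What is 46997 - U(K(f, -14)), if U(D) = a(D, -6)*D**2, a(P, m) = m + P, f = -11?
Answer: 49054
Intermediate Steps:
a(P, m) = P + m
U(D) = D**2*(-6 + D) (U(D) = (D - 6)*D**2 = (-6 + D)*D**2 = D**2*(-6 + D))
46997 - U(K(f, -14)) = 46997 - (-11)**2*(-6 - 11) = 46997 - 121*(-17) = 46997 - 1*(-2057) = 46997 + 2057 = 49054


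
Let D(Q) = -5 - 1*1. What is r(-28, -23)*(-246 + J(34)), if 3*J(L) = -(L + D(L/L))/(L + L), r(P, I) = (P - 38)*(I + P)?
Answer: -828498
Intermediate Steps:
D(Q) = -6 (D(Q) = -5 - 1 = -6)
r(P, I) = (-38 + P)*(I + P)
J(L) = -(-6 + L)/(6*L) (J(L) = (-(L - 6)/(L + L))/3 = (-(-6 + L)/(2*L))/3 = -(-6 + L)/(6*L))
r(-28, -23)*(-246 + J(34)) = ((-28)² - 38*(-23) - 38*(-28) - 23*(-28))*(-246 + (⅙)*(6 - 1*34)/34) = (784 + 874 + 1064 + 644)*(-246 + (⅙)*(1/34)*(6 - 34)) = 3366*(-246 + (⅙)*(1/34)*(-28)) = 3366*(-246 - 7/51) = 3366*(-12553/51) = -828498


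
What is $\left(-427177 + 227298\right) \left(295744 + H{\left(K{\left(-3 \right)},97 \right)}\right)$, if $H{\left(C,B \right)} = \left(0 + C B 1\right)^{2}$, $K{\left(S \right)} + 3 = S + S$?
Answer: $-211446597367$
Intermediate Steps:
$K{\left(S \right)} = -3 + 2 S$ ($K{\left(S \right)} = -3 + \left(S + S\right) = -3 + 2 S$)
$H{\left(C,B \right)} = B^{2} C^{2}$ ($H{\left(C,B \right)} = \left(0 + B C 1\right)^{2} = \left(0 + B C\right)^{2} = \left(B C\right)^{2} = B^{2} C^{2}$)
$\left(-427177 + 227298\right) \left(295744 + H{\left(K{\left(-3 \right)},97 \right)}\right) = \left(-427177 + 227298\right) \left(295744 + 97^{2} \left(-3 + 2 \left(-3\right)\right)^{2}\right) = - 199879 \left(295744 + 9409 \left(-3 - 6\right)^{2}\right) = - 199879 \left(295744 + 9409 \left(-9\right)^{2}\right) = - 199879 \left(295744 + 9409 \cdot 81\right) = - 199879 \left(295744 + 762129\right) = \left(-199879\right) 1057873 = -211446597367$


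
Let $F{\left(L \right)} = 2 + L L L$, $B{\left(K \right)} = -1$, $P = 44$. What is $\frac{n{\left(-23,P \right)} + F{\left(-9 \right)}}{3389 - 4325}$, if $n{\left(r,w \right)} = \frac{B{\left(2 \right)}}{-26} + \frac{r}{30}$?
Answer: $\frac{141907}{182520} \approx 0.77749$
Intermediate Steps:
$n{\left(r,w \right)} = \frac{1}{26} + \frac{r}{30}$ ($n{\left(r,w \right)} = - \frac{1}{-26} + \frac{r}{30} = \left(-1\right) \left(- \frac{1}{26}\right) + r \frac{1}{30} = \frac{1}{26} + \frac{r}{30}$)
$F{\left(L \right)} = 2 + L^{3}$ ($F{\left(L \right)} = 2 + L L^{2} = 2 + L^{3}$)
$\frac{n{\left(-23,P \right)} + F{\left(-9 \right)}}{3389 - 4325} = \frac{\left(\frac{1}{26} + \frac{1}{30} \left(-23\right)\right) + \left(2 + \left(-9\right)^{3}\right)}{3389 - 4325} = \frac{\left(\frac{1}{26} - \frac{23}{30}\right) + \left(2 - 729\right)}{-936} = \left(- \frac{142}{195} - 727\right) \left(- \frac{1}{936}\right) = \left(- \frac{141907}{195}\right) \left(- \frac{1}{936}\right) = \frac{141907}{182520}$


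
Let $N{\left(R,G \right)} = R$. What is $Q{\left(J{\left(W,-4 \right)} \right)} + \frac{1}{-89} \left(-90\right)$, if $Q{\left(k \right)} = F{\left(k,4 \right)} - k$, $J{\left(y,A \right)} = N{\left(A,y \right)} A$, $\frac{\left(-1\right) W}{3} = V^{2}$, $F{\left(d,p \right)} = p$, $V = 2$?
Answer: $- \frac{978}{89} \approx -10.989$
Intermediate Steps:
$W = -12$ ($W = - 3 \cdot 2^{2} = \left(-3\right) 4 = -12$)
$J{\left(y,A \right)} = A^{2}$ ($J{\left(y,A \right)} = A A = A^{2}$)
$Q{\left(k \right)} = 4 - k$
$Q{\left(J{\left(W,-4 \right)} \right)} + \frac{1}{-89} \left(-90\right) = \left(4 - \left(-4\right)^{2}\right) + \frac{1}{-89} \left(-90\right) = \left(4 - 16\right) - - \frac{90}{89} = \left(4 - 16\right) + \frac{90}{89} = -12 + \frac{90}{89} = - \frac{978}{89}$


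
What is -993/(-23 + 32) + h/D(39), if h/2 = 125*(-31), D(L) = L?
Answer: -12053/39 ≈ -309.05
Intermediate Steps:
h = -7750 (h = 2*(125*(-31)) = 2*(-3875) = -7750)
-993/(-23 + 32) + h/D(39) = -993/(-23 + 32) - 7750/39 = -993/((-(-1)*9)) - 7750*1/39 = -993/((-1*(-9))) - 7750/39 = -993/9 - 7750/39 = -993*1/9 - 7750/39 = -331/3 - 7750/39 = -12053/39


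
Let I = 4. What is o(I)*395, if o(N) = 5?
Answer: 1975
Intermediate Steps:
o(I)*395 = 5*395 = 1975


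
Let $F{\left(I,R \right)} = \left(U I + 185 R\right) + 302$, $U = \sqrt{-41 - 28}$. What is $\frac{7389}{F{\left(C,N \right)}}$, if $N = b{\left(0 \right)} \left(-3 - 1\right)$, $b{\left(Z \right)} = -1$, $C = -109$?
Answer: $\frac{7699338}{1905553} + \frac{805401 i \sqrt{69}}{1905553} \approx 4.0405 + 3.5109 i$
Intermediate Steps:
$U = i \sqrt{69}$ ($U = \sqrt{-69} = i \sqrt{69} \approx 8.3066 i$)
$N = 4$ ($N = - (-3 - 1) = \left(-1\right) \left(-4\right) = 4$)
$F{\left(I,R \right)} = 302 + 185 R + i I \sqrt{69}$ ($F{\left(I,R \right)} = \left(i \sqrt{69} I + 185 R\right) + 302 = \left(i I \sqrt{69} + 185 R\right) + 302 = \left(185 R + i I \sqrt{69}\right) + 302 = 302 + 185 R + i I \sqrt{69}$)
$\frac{7389}{F{\left(C,N \right)}} = \frac{7389}{302 + 185 \cdot 4 + i \left(-109\right) \sqrt{69}} = \frac{7389}{302 + 740 - 109 i \sqrt{69}} = \frac{7389}{1042 - 109 i \sqrt{69}}$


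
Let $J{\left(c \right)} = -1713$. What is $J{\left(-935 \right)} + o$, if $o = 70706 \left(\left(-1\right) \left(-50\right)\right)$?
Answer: $3533587$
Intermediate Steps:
$o = 3535300$ ($o = 70706 \cdot 50 = 3535300$)
$J{\left(-935 \right)} + o = -1713 + 3535300 = 3533587$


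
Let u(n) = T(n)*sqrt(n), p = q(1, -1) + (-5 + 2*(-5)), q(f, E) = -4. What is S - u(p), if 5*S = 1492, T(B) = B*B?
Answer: 1492/5 - 361*I*sqrt(19) ≈ 298.4 - 1573.6*I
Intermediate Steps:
T(B) = B**2
S = 1492/5 (S = (1/5)*1492 = 1492/5 ≈ 298.40)
p = -19 (p = -4 + (-5 + 2*(-5)) = -4 + (-5 - 10) = -4 - 15 = -19)
u(n) = n**(5/2) (u(n) = n**2*sqrt(n) = n**(5/2))
S - u(p) = 1492/5 - (-19)**(5/2) = 1492/5 - 361*I*sqrt(19)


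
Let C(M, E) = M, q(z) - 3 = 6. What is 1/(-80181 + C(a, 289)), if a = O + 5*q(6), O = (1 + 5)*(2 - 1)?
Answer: -1/80130 ≈ -1.2480e-5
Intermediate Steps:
q(z) = 9 (q(z) = 3 + 6 = 9)
O = 6 (O = 6*1 = 6)
a = 51 (a = 6 + 5*9 = 6 + 45 = 51)
1/(-80181 + C(a, 289)) = 1/(-80181 + 51) = 1/(-80130) = -1/80130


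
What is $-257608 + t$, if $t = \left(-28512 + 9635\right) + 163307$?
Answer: $-113178$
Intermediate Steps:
$t = 144430$ ($t = -18877 + 163307 = 144430$)
$-257608 + t = -257608 + 144430 = -113178$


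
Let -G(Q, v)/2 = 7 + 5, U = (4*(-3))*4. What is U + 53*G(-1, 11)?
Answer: -1320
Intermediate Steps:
U = -48 (U = -12*4 = -48)
G(Q, v) = -24 (G(Q, v) = -2*(7 + 5) = -2*12 = -24)
U + 53*G(-1, 11) = -48 + 53*(-24) = -48 - 1272 = -1320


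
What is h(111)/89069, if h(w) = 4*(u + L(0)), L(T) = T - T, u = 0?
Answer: 0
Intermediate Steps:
L(T) = 0
h(w) = 0 (h(w) = 4*(0 + 0) = 4*0 = 0)
h(111)/89069 = 0/89069 = 0*(1/89069) = 0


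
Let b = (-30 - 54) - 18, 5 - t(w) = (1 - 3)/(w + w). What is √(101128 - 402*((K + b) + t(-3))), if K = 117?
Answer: 3*√10358 ≈ 305.32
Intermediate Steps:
t(w) = 5 + 1/w (t(w) = 5 - (1 - 3)/(w + w) = 5 - (-2)/(2*w) = 5 - (-2)*1/(2*w) = 5 - (-1)/w = 5 + 1/w)
b = -102 (b = -84 - 18 = -102)
√(101128 - 402*((K + b) + t(-3))) = √(101128 - 402*((117 - 102) + (5 + 1/(-3)))) = √(101128 - 402*(15 + (5 - ⅓))) = √(101128 - 402*(15 + 14/3)) = √(101128 - 402*59/3) = √(101128 - 7906) = √93222 = 3*√10358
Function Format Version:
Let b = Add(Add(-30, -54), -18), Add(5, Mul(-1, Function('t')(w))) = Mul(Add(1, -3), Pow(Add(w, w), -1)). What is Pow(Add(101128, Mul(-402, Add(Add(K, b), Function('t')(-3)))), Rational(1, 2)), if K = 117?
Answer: Mul(3, Pow(10358, Rational(1, 2))) ≈ 305.32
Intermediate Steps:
Function('t')(w) = Add(5, Pow(w, -1)) (Function('t')(w) = Add(5, Mul(-1, Mul(Add(1, -3), Pow(Add(w, w), -1)))) = Add(5, Mul(-1, Mul(-2, Pow(Mul(2, w), -1)))) = Add(5, Mul(-1, Mul(-2, Mul(Rational(1, 2), Pow(w, -1))))) = Add(5, Mul(-1, Mul(-1, Pow(w, -1)))) = Add(5, Pow(w, -1)))
b = -102 (b = Add(-84, -18) = -102)
Pow(Add(101128, Mul(-402, Add(Add(K, b), Function('t')(-3)))), Rational(1, 2)) = Pow(Add(101128, Mul(-402, Add(Add(117, -102), Add(5, Pow(-3, -1))))), Rational(1, 2)) = Pow(Add(101128, Mul(-402, Add(15, Add(5, Rational(-1, 3))))), Rational(1, 2)) = Pow(Add(101128, Mul(-402, Add(15, Rational(14, 3)))), Rational(1, 2)) = Pow(Add(101128, Mul(-402, Rational(59, 3))), Rational(1, 2)) = Pow(Add(101128, -7906), Rational(1, 2)) = Pow(93222, Rational(1, 2)) = Mul(3, Pow(10358, Rational(1, 2)))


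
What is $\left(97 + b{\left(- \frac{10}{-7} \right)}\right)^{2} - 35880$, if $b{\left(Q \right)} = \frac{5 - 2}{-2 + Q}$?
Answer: $- \frac{439391}{16} \approx -27462.0$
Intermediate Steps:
$b{\left(Q \right)} = \frac{3}{-2 + Q}$
$\left(97 + b{\left(- \frac{10}{-7} \right)}\right)^{2} - 35880 = \left(97 + \frac{3}{-2 - \frac{10}{-7}}\right)^{2} - 35880 = \left(97 + \frac{3}{-2 - - \frac{10}{7}}\right)^{2} - 35880 = \left(97 + \frac{3}{-2 + \frac{10}{7}}\right)^{2} - 35880 = \left(97 + \frac{3}{- \frac{4}{7}}\right)^{2} - 35880 = \left(97 + 3 \left(- \frac{7}{4}\right)\right)^{2} - 35880 = \left(97 - \frac{21}{4}\right)^{2} - 35880 = \left(\frac{367}{4}\right)^{2} - 35880 = \frac{134689}{16} - 35880 = - \frac{439391}{16}$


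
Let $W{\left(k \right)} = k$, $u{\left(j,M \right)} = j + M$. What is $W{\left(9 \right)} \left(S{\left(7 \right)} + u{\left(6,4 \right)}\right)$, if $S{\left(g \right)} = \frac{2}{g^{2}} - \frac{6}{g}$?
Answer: $\frac{4050}{49} \approx 82.653$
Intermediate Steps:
$u{\left(j,M \right)} = M + j$
$S{\left(g \right)} = - \frac{6}{g} + \frac{2}{g^{2}}$ ($S{\left(g \right)} = \frac{2}{g^{2}} - \frac{6}{g} = - \frac{6}{g} + \frac{2}{g^{2}}$)
$W{\left(9 \right)} \left(S{\left(7 \right)} + u{\left(6,4 \right)}\right) = 9 \left(\frac{2 \left(1 - 21\right)}{49} + \left(4 + 6\right)\right) = 9 \left(2 \cdot \frac{1}{49} \left(1 - 21\right) + 10\right) = 9 \left(2 \cdot \frac{1}{49} \left(-20\right) + 10\right) = 9 \left(- \frac{40}{49} + 10\right) = 9 \cdot \frac{450}{49} = \frac{4050}{49}$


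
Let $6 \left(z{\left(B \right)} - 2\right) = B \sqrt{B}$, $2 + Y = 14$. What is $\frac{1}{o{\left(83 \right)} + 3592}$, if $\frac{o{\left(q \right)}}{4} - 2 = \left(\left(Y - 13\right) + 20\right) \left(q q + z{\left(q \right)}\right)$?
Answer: $\frac{1186461}{625433453569} - \frac{4731 \sqrt{83}}{1250866907138} \approx 1.8626 \cdot 10^{-6}$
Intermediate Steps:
$Y = 12$ ($Y = -2 + 14 = 12$)
$z{\left(B \right)} = 2 + \frac{B^{\frac{3}{2}}}{6}$ ($z{\left(B \right)} = 2 + \frac{B \sqrt{B}}{6} = 2 + \frac{B^{\frac{3}{2}}}{6}$)
$o{\left(q \right)} = 160 + 76 q^{2} + \frac{38 q^{\frac{3}{2}}}{3}$ ($o{\left(q \right)} = 8 + 4 \left(\left(12 - 13\right) + 20\right) \left(q q + \left(2 + \frac{q^{\frac{3}{2}}}{6}\right)\right) = 8 + 4 \left(-1 + 20\right) \left(q^{2} + \left(2 + \frac{q^{\frac{3}{2}}}{6}\right)\right) = 8 + 4 \cdot 19 \left(2 + q^{2} + \frac{q^{\frac{3}{2}}}{6}\right) = 8 + 4 \left(38 + 19 q^{2} + \frac{19 q^{\frac{3}{2}}}{6}\right) = 8 + \left(152 + 76 q^{2} + \frac{38 q^{\frac{3}{2}}}{3}\right) = 160 + 76 q^{2} + \frac{38 q^{\frac{3}{2}}}{3}$)
$\frac{1}{o{\left(83 \right)} + 3592} = \frac{1}{\left(160 + 76 \cdot 83^{2} + \frac{38 \cdot 83^{\frac{3}{2}}}{3}\right) + 3592} = \frac{1}{\left(160 + 76 \cdot 6889 + \frac{38 \cdot 83 \sqrt{83}}{3}\right) + 3592} = \frac{1}{\left(160 + 523564 + \frac{3154 \sqrt{83}}{3}\right) + 3592} = \frac{1}{\left(523724 + \frac{3154 \sqrt{83}}{3}\right) + 3592} = \frac{1}{527316 + \frac{3154 \sqrt{83}}{3}}$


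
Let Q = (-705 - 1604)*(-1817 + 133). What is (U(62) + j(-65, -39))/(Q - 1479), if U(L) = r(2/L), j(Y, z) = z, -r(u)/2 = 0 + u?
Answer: -1211/120493187 ≈ -1.0050e-5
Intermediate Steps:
r(u) = -2*u (r(u) = -2*(0 + u) = -2*u)
U(L) = -4/L
Q = 3888356 (Q = -2309*(-1684) = 3888356)
(U(62) + j(-65, -39))/(Q - 1479) = (-4/62 - 39)/(3888356 - 1479) = (-4*1/62 - 39)/3886877 = (-2/31 - 39)*(1/3886877) = -1211/31*1/3886877 = -1211/120493187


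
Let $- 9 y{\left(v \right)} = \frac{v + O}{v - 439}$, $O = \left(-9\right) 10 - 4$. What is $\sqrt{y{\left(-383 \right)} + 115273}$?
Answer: $\frac{\sqrt{77888078166}}{822} \approx 339.52$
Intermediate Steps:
$O = -94$ ($O = -90 - 4 = -94$)
$y{\left(v \right)} = - \frac{-94 + v}{9 \left(-439 + v\right)}$ ($y{\left(v \right)} = - \frac{\left(v - 94\right) \frac{1}{v - 439}}{9} = - \frac{\left(-94 + v\right) \frac{1}{-439 + v}}{9} = - \frac{\frac{1}{-439 + v} \left(-94 + v\right)}{9} = - \frac{-94 + v}{9 \left(-439 + v\right)}$)
$\sqrt{y{\left(-383 \right)} + 115273} = \sqrt{\frac{94 - -383}{9 \left(-439 - 383\right)} + 115273} = \sqrt{\frac{94 + 383}{9 \left(-822\right)} + 115273} = \sqrt{\frac{1}{9} \left(- \frac{1}{822}\right) 477 + 115273} = \sqrt{- \frac{53}{822} + 115273} = \sqrt{\frac{94754353}{822}} = \frac{\sqrt{77888078166}}{822}$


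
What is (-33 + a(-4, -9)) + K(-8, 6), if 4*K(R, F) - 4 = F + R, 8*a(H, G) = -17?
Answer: -277/8 ≈ -34.625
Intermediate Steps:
a(H, G) = -17/8 (a(H, G) = (⅛)*(-17) = -17/8)
K(R, F) = 1 + F/4 + R/4 (K(R, F) = 1 + (F + R)/4 = 1 + (F/4 + R/4) = 1 + F/4 + R/4)
(-33 + a(-4, -9)) + K(-8, 6) = (-33 - 17/8) + (1 + (¼)*6 + (¼)*(-8)) = -281/8 + (1 + 3/2 - 2) = -281/8 + ½ = -277/8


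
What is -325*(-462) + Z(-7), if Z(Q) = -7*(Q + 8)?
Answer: 150143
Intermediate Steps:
Z(Q) = -56 - 7*Q (Z(Q) = -7*(8 + Q) = -56 - 7*Q)
-325*(-462) + Z(-7) = -325*(-462) + (-56 - 7*(-7)) = 150150 + (-56 + 49) = 150150 - 7 = 150143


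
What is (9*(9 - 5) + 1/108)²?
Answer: 15124321/11664 ≈ 1296.7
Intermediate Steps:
(9*(9 - 5) + 1/108)² = (9*4 + 1/108)² = (36 + 1/108)² = (3889/108)² = 15124321/11664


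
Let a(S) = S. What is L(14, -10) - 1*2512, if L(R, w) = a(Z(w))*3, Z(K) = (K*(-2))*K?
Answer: -3112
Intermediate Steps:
Z(K) = -2*K² (Z(K) = (-2*K)*K = -2*K²)
L(R, w) = -6*w² (L(R, w) = -2*w²*3 = -6*w²)
L(14, -10) - 1*2512 = -6*(-10)² - 1*2512 = -6*100 - 2512 = -600 - 2512 = -3112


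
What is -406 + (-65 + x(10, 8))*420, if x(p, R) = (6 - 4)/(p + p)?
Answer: -27664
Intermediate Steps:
x(p, R) = 1/p (x(p, R) = 2/((2*p)) = 2*(1/(2*p)) = 1/p)
-406 + (-65 + x(10, 8))*420 = -406 + (-65 + 1/10)*420 = -406 - 649/10*420 = -406 - 27258 = -27664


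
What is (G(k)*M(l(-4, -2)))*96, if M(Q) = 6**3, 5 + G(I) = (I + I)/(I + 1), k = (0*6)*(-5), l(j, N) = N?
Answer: -103680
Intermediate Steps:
k = 0 (k = 0*(-5) = 0)
G(I) = -5 + 2*I/(1 + I) (G(I) = -5 + (I + I)/(I + 1) = -5 + (2*I)/(1 + I) = -5 + 2*I/(1 + I))
M(Q) = 216
(G(k)*M(l(-4, -2)))*96 = (((-5 - 3*0)/(1 + 0))*216)*96 = (((-5 + 0)/1)*216)*96 = ((1*(-5))*216)*96 = -5*216*96 = -1080*96 = -103680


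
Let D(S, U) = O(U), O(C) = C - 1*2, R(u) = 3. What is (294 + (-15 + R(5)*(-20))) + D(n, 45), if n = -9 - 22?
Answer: 262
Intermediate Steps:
n = -31
O(C) = -2 + C (O(C) = C - 2 = -2 + C)
D(S, U) = -2 + U
(294 + (-15 + R(5)*(-20))) + D(n, 45) = (294 + (-15 + 3*(-20))) + (-2 + 45) = (294 + (-15 - 60)) + 43 = (294 - 75) + 43 = 219 + 43 = 262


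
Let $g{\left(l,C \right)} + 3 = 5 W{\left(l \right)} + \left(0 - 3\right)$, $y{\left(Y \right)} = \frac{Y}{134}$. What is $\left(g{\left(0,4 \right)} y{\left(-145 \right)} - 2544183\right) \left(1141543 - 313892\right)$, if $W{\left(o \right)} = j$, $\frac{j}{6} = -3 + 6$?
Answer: $-2105770833903$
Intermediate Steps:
$j = 18$ ($j = 6 \left(-3 + 6\right) = 6 \cdot 3 = 18$)
$W{\left(o \right)} = 18$
$y{\left(Y \right)} = \frac{Y}{134}$ ($y{\left(Y \right)} = Y \frac{1}{134} = \frac{Y}{134}$)
$g{\left(l,C \right)} = 84$ ($g{\left(l,C \right)} = -3 + \left(5 \cdot 18 + \left(0 - 3\right)\right) = -3 + \left(90 + \left(0 - 3\right)\right) = -3 + \left(90 - 3\right) = -3 + 87 = 84$)
$\left(g{\left(0,4 \right)} y{\left(-145 \right)} - 2544183\right) \left(1141543 - 313892\right) = \left(84 \cdot \frac{1}{134} \left(-145\right) - 2544183\right) \left(1141543 - 313892\right) = \left(84 \left(- \frac{145}{134}\right) - 2544183\right) 827651 = \left(- \frac{6090}{67} - 2544183\right) 827651 = \left(- \frac{170466351}{67}\right) 827651 = -2105770833903$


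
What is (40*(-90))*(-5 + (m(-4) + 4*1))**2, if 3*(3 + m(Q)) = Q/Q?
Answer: -48400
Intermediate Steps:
m(Q) = -8/3 (m(Q) = -3 + (Q/Q)/3 = -3 + (1/3)*1 = -3 + 1/3 = -8/3)
(40*(-90))*(-5 + (m(-4) + 4*1))**2 = (40*(-90))*(-5 + (-8/3 + 4*1))**2 = -3600*(-5 + (-8/3 + 4))**2 = -3600*(-5 + 4/3)**2 = -3600*(-11/3)**2 = -3600*121/9 = -48400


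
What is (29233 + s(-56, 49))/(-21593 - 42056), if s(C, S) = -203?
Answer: -29030/63649 ≈ -0.45610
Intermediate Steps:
(29233 + s(-56, 49))/(-21593 - 42056) = (29233 - 203)/(-21593 - 42056) = 29030/(-63649) = 29030*(-1/63649) = -29030/63649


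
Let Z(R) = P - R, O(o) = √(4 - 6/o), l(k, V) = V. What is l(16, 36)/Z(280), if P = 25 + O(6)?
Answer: -1530/10837 - 6*√3/10837 ≈ -0.14214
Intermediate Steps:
P = 25 + √3 (P = 25 + √(4 - 6/6) = 25 + √(4 - 6*⅙) = 25 + √(4 - 1) = 25 + √3 ≈ 26.732)
Z(R) = 25 + √3 - R (Z(R) = (25 + √3) - R = 25 + √3 - R)
l(16, 36)/Z(280) = 36/(25 + √3 - 1*280) = 36/(25 + √3 - 280) = 36/(-255 + √3)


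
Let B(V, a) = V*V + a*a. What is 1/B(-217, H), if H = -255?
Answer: 1/112114 ≈ 8.9195e-6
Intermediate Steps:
B(V, a) = V² + a²
1/B(-217, H) = 1/((-217)² + (-255)²) = 1/(47089 + 65025) = 1/112114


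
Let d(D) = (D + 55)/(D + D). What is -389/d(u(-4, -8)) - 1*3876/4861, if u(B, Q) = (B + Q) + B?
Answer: 60358564/189579 ≈ 318.38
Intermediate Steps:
u(B, Q) = Q + 2*B
d(D) = (55 + D)/(2*D) (d(D) = (55 + D)/((2*D)) = (55 + D)*(1/(2*D)) = (55 + D)/(2*D))
-389/d(u(-4, -8)) - 1*3876/4861 = -389*2*(-8 + 2*(-4))/(55 + (-8 + 2*(-4))) - 1*3876/4861 = -389*2*(-8 - 8)/(55 + (-8 - 8)) - 3876*1/4861 = -389*(-32/(55 - 16)) - 3876/4861 = -389/((1/2)*(-1/16)*39) - 3876/4861 = -389/(-39/32) - 3876/4861 = -389*(-32/39) - 3876/4861 = 12448/39 - 3876/4861 = 60358564/189579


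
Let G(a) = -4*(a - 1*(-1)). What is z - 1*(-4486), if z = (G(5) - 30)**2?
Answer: 7402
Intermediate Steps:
G(a) = -4 - 4*a (G(a) = -4*(a + 1) = -4*(1 + a) = -4 - 4*a)
z = 2916 (z = ((-4 - 4*5) - 30)**2 = ((-4 - 20) - 30)**2 = (-24 - 30)**2 = (-54)**2 = 2916)
z - 1*(-4486) = 2916 - 1*(-4486) = 2916 + 4486 = 7402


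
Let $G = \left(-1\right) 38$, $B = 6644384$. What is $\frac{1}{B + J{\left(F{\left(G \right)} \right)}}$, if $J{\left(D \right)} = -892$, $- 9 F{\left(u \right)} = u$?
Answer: $\frac{1}{6643492} \approx 1.5052 \cdot 10^{-7}$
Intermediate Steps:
$G = -38$
$F{\left(u \right)} = - \frac{u}{9}$
$\frac{1}{B + J{\left(F{\left(G \right)} \right)}} = \frac{1}{6644384 - 892} = \frac{1}{6643492}$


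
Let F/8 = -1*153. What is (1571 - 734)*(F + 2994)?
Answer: 1481490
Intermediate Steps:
F = -1224 (F = 8*(-1*153) = 8*(-153) = -1224)
(1571 - 734)*(F + 2994) = (1571 - 734)*(-1224 + 2994) = 837*1770 = 1481490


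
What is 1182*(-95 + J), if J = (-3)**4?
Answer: -16548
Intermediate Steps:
J = 81
1182*(-95 + J) = 1182*(-95 + 81) = 1182*(-14) = -16548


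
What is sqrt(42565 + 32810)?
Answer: 15*sqrt(335) ≈ 274.54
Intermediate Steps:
sqrt(42565 + 32810) = sqrt(75375) = 15*sqrt(335)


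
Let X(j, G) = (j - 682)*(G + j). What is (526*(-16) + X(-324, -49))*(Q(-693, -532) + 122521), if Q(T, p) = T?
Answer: 44689190616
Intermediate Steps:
X(j, G) = (-682 + j)*(G + j)
(526*(-16) + X(-324, -49))*(Q(-693, -532) + 122521) = (526*(-16) + ((-324)² - 682*(-49) - 682*(-324) - 49*(-324)))*(-693 + 122521) = (-8416 + (104976 + 33418 + 220968 + 15876))*121828 = (-8416 + 375238)*121828 = 366822*121828 = 44689190616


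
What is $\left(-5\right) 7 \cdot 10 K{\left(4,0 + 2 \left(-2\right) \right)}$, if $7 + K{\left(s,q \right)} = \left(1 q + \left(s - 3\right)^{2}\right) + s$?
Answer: $2100$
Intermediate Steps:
$K{\left(s,q \right)} = -7 + q + s + \left(-3 + s\right)^{2}$ ($K{\left(s,q \right)} = -7 + \left(\left(1 q + \left(s - 3\right)^{2}\right) + s\right) = -7 + \left(\left(q + \left(-3 + s\right)^{2}\right) + s\right) = -7 + \left(q + s + \left(-3 + s\right)^{2}\right) = -7 + q + s + \left(-3 + s\right)^{2}$)
$\left(-5\right) 7 \cdot 10 K{\left(4,0 + 2 \left(-2\right) \right)} = \left(-5\right) 7 \cdot 10 \left(-7 + \left(0 + 2 \left(-2\right)\right) + 4 + \left(-3 + 4\right)^{2}\right) = \left(-35\right) 10 \left(-7 + \left(0 - 4\right) + 4 + 1^{2}\right) = - 350 \left(-7 - 4 + 4 + 1\right) = \left(-350\right) \left(-6\right) = 2100$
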